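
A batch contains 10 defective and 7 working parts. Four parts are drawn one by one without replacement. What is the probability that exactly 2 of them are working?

One ordering (working drawn first) has probability 7/17 × 6/16 × 10/15 × 9/14 = 3780/57120 = 9/136.
There are C(4,2) = 6 such orderings, each equally likely, so P = 6 × 9/136 = 27/68.

27/68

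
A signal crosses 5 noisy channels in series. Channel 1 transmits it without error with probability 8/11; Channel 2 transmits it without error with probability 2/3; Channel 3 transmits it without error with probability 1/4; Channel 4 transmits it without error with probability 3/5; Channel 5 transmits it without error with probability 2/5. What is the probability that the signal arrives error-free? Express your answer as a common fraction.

Multiplying along the chain,
P = 8/11 × 2/3 × 1/4 × 3/5 × 2/5 = 96/3300 = 8/275.

8/275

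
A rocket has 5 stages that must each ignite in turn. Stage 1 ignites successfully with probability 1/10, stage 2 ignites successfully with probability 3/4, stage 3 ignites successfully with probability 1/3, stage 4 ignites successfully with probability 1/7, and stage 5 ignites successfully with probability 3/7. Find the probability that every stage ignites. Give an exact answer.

Each stage is reached only if all earlier stages succeed, so
P = 1/10 × 3/4 × 1/3 × 1/7 × 3/7 = 9/5880 = 3/1960.

3/1960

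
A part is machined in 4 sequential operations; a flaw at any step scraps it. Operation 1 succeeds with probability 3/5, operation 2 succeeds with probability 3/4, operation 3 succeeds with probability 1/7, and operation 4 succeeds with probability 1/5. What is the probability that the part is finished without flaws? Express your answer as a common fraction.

9/700

Each stage is reached only if all earlier stages succeed, so
P = 3/5 × 3/4 × 1/7 × 1/5 = 9/700.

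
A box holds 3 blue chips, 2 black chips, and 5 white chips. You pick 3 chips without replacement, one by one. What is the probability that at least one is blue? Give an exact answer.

P(no blue) = 7/10 × 6/9 × 5/8 = 210/720 = 7/24.
P(at least one) = 1 − 7/24 = 17/24.

17/24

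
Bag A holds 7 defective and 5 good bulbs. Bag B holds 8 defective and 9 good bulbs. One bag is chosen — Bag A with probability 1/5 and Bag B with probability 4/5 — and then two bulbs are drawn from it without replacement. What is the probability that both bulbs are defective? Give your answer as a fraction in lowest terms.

427/1870

From Bag A: P(both defective) = (7/12)(6/11) = 7/22.
From Bag B: P(both defective) = (8/17)(7/16) = 7/34.
Total probability = (1/5)(7/22) + (4/5)(7/34) = 427/1870.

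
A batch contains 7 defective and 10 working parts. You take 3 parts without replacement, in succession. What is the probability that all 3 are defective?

7/136

P(every draw is defective) = 7/17 × 6/16 × 5/15 = 210/4080 = 7/136.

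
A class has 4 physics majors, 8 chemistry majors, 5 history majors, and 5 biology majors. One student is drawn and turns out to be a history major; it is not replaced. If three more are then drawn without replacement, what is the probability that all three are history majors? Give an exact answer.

2/665

With the first student removed, 4 history majors remain out of 21.
P = 4/21 × 3/20 × 2/19 = 24/7980 = 2/665.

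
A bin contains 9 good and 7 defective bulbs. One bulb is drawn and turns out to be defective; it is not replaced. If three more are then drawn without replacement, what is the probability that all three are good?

12/65

With the first bulb removed, 9 good remain out of 15.
P = 9/15 × 8/14 × 7/13 = 504/2730 = 12/65.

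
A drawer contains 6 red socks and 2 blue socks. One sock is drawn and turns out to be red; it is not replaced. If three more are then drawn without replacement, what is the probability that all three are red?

2/7

With the first sock removed, 5 red remain out of 7.
P = 5/7 × 4/6 × 3/5 = 60/210 = 2/7.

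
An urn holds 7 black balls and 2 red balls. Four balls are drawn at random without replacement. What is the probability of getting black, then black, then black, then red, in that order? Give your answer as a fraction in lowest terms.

Multiply the probability of each draw given the previous ones:
P = 7/9 × 6/8 × 5/7 × 2/6 = 420/3024 = 5/36.

5/36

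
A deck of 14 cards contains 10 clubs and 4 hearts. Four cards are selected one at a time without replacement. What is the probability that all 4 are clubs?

30/143

P(every draw is a club) = 10/14 × 9/13 × 8/12 × 7/11 = 5040/24024 = 30/143.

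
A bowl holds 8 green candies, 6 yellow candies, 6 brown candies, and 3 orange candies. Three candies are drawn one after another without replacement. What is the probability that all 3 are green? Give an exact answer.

P(every draw is green) = 8/23 × 7/22 × 6/21 = 336/10626 = 8/253.

8/253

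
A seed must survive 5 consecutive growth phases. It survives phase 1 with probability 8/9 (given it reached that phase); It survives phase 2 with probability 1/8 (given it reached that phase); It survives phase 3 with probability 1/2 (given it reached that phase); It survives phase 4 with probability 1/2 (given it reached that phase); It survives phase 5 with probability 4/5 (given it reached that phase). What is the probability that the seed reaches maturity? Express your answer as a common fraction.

1/45

Each stage is reached only if all earlier stages succeed, so
P = 8/9 × 1/8 × 1/2 × 1/2 × 4/5 = 32/1440 = 1/45.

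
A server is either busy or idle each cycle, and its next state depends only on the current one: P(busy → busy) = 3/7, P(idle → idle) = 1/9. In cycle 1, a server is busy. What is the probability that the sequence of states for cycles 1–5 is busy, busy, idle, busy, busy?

Cycle 1 is given. For each transition, use the conditional probability from the current state:
P(busy | busy) = 3/7; P(idle | busy) = 4/7; P(busy | idle) = 8/9; P(busy | busy) = 3/7.
P = 3/7 × 4/7 × 8/9 × 3/7 = 288/3087 = 32/343.

32/343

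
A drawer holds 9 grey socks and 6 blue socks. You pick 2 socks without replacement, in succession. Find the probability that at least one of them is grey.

P(no grey) = 6/15 × 5/14 = 30/210 = 1/7.
P(at least one) = 1 − 1/7 = 6/7.

6/7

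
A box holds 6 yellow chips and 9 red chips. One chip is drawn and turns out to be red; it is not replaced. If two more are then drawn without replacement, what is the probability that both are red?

With the first chip removed, 8 red remain out of 14.
P = 8/14 × 7/13 = 56/182 = 4/13.

4/13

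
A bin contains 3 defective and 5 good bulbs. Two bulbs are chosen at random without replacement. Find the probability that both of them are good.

P(every draw is good) = 5/8 × 4/7 = 20/56 = 5/14.

5/14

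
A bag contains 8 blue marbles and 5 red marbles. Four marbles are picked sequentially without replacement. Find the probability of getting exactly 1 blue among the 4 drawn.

16/143

One ordering (blue drawn first) has probability 8/13 × 5/12 × 4/11 × 3/10 = 480/17160 = 4/143.
There are C(4,1) = 4 such orderings, each equally likely, so P = 4 × 4/143 = 16/143.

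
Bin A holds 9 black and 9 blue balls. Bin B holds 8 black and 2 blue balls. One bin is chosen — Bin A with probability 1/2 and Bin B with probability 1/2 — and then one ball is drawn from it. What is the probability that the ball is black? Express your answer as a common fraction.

From Bin A: P(black) = 9/18.
From Bin B: P(black) = 8/10.
Total probability = (1/2)(9/18) + (1/2)(8/10) = 13/20.

13/20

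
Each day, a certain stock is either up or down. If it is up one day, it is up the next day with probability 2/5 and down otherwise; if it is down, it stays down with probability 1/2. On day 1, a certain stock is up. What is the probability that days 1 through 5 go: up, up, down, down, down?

Day 1 is given. For each transition, use the conditional probability from the current state:
P(up | up) = 2/5; P(down | up) = 3/5; P(down | down) = 1/2; P(down | down) = 1/2.
P = 2/5 × 3/5 × 1/2 × 1/2 = 6/100 = 3/50.

3/50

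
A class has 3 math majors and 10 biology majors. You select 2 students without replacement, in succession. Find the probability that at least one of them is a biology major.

P(no biology majors) = 3/13 × 2/12 = 6/156 = 1/26.
P(at least one) = 1 − 1/26 = 25/26.

25/26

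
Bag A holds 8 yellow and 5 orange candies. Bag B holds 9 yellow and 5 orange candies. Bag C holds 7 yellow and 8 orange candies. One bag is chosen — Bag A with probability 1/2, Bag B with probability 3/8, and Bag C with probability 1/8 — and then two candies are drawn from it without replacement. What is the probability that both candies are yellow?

From Bag A: P(both yellow) = (8/13)(7/12) = 14/39.
From Bag B: P(both yellow) = (9/14)(8/13) = 36/91.
From Bag C: P(both yellow) = (7/15)(6/14) = 1/5.
Total probability = (1/2)(14/39) + (3/8)(36/91) + (1/8)(1/5) = 3853/10920.

3853/10920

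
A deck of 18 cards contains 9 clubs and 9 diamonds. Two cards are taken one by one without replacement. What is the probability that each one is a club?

4/17

P(all clubs) = 9/18 × 8/17 = 72/306 = 4/17.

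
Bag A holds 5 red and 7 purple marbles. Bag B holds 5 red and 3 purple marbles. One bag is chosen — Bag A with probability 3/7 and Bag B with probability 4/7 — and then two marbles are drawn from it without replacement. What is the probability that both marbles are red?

From Bag A: P(both red) = (5/12)(4/11) = 5/33.
From Bag B: P(both red) = (5/8)(4/7) = 5/14.
Total probability = (3/7)(5/33) + (4/7)(5/14) = 145/539.

145/539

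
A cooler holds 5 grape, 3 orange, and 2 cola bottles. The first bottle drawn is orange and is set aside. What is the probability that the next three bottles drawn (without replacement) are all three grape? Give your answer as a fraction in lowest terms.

5/42

After the first draw, 5 of the remaining 9 bottles are grape.
P = 5/9 × 4/8 × 3/7 = 60/504 = 5/42.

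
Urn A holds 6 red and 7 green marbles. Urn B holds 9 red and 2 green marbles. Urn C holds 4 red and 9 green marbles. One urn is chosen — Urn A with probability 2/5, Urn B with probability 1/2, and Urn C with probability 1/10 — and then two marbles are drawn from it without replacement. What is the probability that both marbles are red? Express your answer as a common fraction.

From Urn A: P(both red) = (6/13)(5/12) = 5/26.
From Urn B: P(both red) = (9/11)(8/10) = 36/55.
From Urn C: P(both red) = (4/13)(3/12) = 1/13.
Total probability = (2/5)(5/26) + (1/2)(36/55) + (1/10)(1/13) = 589/1430.

589/1430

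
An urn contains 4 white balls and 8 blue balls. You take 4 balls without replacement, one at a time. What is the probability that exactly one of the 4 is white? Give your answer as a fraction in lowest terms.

One ordering (white drawn first) has probability 4/12 × 8/11 × 7/10 × 6/9 = 1344/11880 = 56/495.
There are C(4,1) = 4 such orderings, each equally likely, so P = 4 × 56/495 = 224/495.

224/495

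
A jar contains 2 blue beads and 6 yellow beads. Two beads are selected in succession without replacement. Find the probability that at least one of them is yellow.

P(no yellow) = 2/8 × 1/7 = 2/56 = 1/28.
P(at least one) = 1 − 1/28 = 27/28.

27/28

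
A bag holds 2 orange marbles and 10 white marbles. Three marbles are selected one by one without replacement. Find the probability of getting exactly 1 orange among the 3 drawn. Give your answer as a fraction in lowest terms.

One ordering (orange drawn first) has probability 2/12 × 10/11 × 9/10 = 180/1320 = 3/22.
There are C(3,1) = 3 such orderings, each equally likely, so P = 3 × 3/22 = 9/22.

9/22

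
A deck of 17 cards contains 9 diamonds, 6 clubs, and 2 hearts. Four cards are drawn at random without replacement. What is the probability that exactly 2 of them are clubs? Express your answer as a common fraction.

One ordering (clubs drawn first) has probability 6/17 × 5/16 × 11/15 × 10/14 = 3300/57120 = 55/952.
There are C(4,2) = 6 such orderings, each equally likely, so P = 6 × 55/952 = 165/476.

165/476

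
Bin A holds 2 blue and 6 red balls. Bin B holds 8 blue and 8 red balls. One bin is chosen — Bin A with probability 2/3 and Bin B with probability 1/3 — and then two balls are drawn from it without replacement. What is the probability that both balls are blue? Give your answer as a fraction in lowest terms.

From Bin A: P(both blue) = (2/8)(1/7) = 1/28.
From Bin B: P(both blue) = (8/16)(7/15) = 7/30.
Total probability = (2/3)(1/28) + (1/3)(7/30) = 32/315.

32/315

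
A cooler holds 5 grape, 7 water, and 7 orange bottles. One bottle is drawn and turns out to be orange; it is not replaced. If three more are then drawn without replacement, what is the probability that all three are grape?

5/408

With the first bottle removed, 5 grape remain out of 18.
P = 5/18 × 4/17 × 3/16 = 60/4896 = 5/408.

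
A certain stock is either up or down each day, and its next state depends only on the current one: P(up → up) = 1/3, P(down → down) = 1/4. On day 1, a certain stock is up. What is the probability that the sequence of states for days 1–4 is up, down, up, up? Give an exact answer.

1/6

Day 1 is given. For each transition, use the conditional probability from the current state:
P(down | up) = 2/3; P(up | down) = 3/4; P(up | up) = 1/3.
P = 2/3 × 3/4 × 1/3 = 6/36 = 1/6.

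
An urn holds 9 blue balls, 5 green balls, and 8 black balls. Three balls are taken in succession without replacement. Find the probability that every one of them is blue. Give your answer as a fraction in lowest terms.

3/55

P = 9/22 × 8/21 × 7/20 = 504/9240 = 3/55.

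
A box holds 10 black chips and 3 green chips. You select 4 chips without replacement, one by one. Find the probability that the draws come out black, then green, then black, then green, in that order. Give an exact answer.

9/286

Each draw changes the counts, so multiply the conditional probabilities along the sequence:
P = 10/13 × 3/12 × 9/11 × 2/10 = 540/17160 = 9/286.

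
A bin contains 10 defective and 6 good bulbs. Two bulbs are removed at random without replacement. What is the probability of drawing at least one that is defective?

P(no defective) = 6/16 × 5/15 = 30/240 = 1/8.
P(at least one) = 1 − 1/8 = 7/8.

7/8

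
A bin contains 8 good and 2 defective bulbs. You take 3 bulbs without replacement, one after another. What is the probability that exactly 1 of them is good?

One ordering (good drawn first) has probability 8/10 × 2/9 × 1/8 = 16/720 = 1/45.
There are C(3,1) = 3 such orderings, each equally likely, so P = 3 × 1/45 = 1/15.

1/15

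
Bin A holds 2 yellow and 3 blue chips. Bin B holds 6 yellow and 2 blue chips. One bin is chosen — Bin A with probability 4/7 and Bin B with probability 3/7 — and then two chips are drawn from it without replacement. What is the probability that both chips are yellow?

281/980

From Bin A: P(both yellow) = (2/5)(1/4) = 1/10.
From Bin B: P(both yellow) = (6/8)(5/7) = 15/28.
Total probability = (4/7)(1/10) + (3/7)(15/28) = 281/980.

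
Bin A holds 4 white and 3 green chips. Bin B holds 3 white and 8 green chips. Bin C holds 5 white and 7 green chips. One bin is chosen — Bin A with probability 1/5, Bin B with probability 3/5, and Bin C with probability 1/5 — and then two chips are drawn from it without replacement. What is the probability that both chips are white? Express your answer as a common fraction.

694/5775

From Bin A: P(both white) = (4/7)(3/6) = 2/7.
From Bin B: P(both white) = (3/11)(2/10) = 3/55.
From Bin C: P(both white) = (5/12)(4/11) = 5/33.
Total probability = (1/5)(2/7) + (3/5)(3/55) + (1/5)(5/33) = 694/5775.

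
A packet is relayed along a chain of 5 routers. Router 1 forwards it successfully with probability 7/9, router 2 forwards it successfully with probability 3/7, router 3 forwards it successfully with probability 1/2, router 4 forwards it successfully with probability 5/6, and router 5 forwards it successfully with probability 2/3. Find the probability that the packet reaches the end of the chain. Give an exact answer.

5/54

The events are sequential, so multiply the conditional probabilities:
P = 7/9 × 3/7 × 1/2 × 5/6 × 2/3 = 210/2268 = 5/54.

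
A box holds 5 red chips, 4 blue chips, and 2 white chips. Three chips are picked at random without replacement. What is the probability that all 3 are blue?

P = 4/11 × 3/10 × 2/9 = 24/990 = 4/165.

4/165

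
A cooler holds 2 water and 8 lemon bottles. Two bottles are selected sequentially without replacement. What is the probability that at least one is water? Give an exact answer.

17/45

P(no water) = 8/10 × 7/9 = 56/90 = 28/45.
P(at least one) = 1 − 28/45 = 17/45.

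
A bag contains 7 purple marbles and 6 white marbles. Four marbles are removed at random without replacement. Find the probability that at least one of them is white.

P(no white) = 7/13 × 6/12 × 5/11 × 4/10 = 840/17160 = 7/143.
P(at least one) = 1 − 7/143 = 136/143.

136/143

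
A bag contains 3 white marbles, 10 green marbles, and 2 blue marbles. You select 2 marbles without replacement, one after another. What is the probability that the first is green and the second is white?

1/7

Multiply the probability of each draw given the previous ones:
P = 10/15 × 3/14 = 30/210 = 1/7.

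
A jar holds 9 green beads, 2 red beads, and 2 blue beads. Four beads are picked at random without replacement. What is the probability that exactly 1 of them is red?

One ordering (red drawn first) has probability 2/13 × 11/12 × 10/11 × 9/10 = 1980/17160 = 3/26.
There are C(4,1) = 4 such orderings, each equally likely, so P = 4 × 3/26 = 6/13.

6/13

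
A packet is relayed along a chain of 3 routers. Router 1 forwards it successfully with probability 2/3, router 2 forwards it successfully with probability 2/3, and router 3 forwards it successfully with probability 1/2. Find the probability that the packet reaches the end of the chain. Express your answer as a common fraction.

2/9

Each stage is reached only if all earlier stages succeed, so
P = 2/3 × 2/3 × 1/2 = 4/18 = 2/9.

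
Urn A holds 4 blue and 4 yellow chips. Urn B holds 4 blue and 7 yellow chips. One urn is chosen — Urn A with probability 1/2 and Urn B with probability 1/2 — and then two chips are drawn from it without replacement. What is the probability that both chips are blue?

249/1540

From Urn A: P(both blue) = (4/8)(3/7) = 3/14.
From Urn B: P(both blue) = (4/11)(3/10) = 6/55.
Total probability = (1/2)(3/14) + (1/2)(6/55) = 249/1540.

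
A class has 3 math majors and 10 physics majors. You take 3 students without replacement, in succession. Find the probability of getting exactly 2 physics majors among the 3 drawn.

135/286

One ordering (physics majors drawn first) has probability 10/13 × 9/12 × 3/11 = 270/1716 = 45/286.
There are C(3,2) = 3 such orderings, each equally likely, so P = 3 × 45/286 = 135/286.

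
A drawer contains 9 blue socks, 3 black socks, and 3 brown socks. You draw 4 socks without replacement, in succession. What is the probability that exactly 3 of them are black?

4/455

One ordering (black drawn first) has probability 3/15 × 2/14 × 1/13 × 12/12 = 72/32760 = 1/455.
There are C(4,3) = 4 such orderings, each equally likely, so P = 4 × 1/455 = 4/455.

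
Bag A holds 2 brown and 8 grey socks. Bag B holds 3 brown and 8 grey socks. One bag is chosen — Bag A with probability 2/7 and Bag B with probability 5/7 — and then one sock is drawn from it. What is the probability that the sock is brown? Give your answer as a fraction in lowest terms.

97/385

From Bag A: P(brown) = 2/10.
From Bag B: P(brown) = 3/11.
Total probability = (2/7)(2/10) + (5/7)(3/11) = 97/385.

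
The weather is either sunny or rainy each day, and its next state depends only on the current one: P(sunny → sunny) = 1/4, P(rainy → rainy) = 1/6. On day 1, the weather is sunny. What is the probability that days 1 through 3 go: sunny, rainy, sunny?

5/8

Day 1 is given. For each transition, use the conditional probability from the current state:
P(rainy | sunny) = 3/4; P(sunny | rainy) = 5/6.
P = 3/4 × 5/6 = 15/24 = 5/8.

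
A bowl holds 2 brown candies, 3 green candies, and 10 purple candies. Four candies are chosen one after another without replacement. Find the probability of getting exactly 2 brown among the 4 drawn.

One ordering (brown drawn first) has probability 2/15 × 1/14 × 13/13 × 12/12 = 312/32760 = 1/105.
There are C(4,2) = 6 such orderings, each equally likely, so P = 6 × 1/105 = 2/35.

2/35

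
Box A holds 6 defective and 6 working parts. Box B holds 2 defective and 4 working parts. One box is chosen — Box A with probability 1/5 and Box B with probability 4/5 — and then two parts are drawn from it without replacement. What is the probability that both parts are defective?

163/1650

From Box A: P(both defective) = (6/12)(5/11) = 5/22.
From Box B: P(both defective) = (2/6)(1/5) = 1/15.
Total probability = (1/5)(5/22) + (4/5)(1/15) = 163/1650.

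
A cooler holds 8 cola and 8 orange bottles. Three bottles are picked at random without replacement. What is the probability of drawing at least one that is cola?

P(no cola) = 8/16 × 7/15 × 6/14 = 336/3360 = 1/10.
P(at least one) = 1 − 1/10 = 9/10.

9/10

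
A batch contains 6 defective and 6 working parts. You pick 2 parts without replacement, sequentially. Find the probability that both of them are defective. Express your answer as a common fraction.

P(every draw is defective) = 6/12 × 5/11 = 30/132 = 5/22.

5/22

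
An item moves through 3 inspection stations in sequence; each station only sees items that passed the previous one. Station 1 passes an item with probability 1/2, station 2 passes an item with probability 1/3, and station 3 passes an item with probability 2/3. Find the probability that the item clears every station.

Each stage is reached only if all earlier stages succeed, so
P = 1/2 × 1/3 × 2/3 = 2/18 = 1/9.

1/9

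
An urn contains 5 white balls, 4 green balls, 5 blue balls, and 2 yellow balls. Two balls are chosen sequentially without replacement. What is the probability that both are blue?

P(all blue) = 5/16 × 4/15 = 20/240 = 1/12.

1/12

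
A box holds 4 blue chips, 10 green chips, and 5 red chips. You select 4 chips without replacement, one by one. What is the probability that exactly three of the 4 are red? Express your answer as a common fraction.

35/969

One ordering (red drawn first) has probability 5/19 × 4/18 × 3/17 × 14/16 = 840/93024 = 35/3876.
There are C(4,3) = 4 such orderings, each equally likely, so P = 4 × 35/3876 = 35/969.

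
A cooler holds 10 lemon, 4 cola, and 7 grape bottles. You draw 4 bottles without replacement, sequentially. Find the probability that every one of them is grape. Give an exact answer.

1/171

P = 7/21 × 6/20 × 5/19 × 4/18 = 840/143640 = 1/171.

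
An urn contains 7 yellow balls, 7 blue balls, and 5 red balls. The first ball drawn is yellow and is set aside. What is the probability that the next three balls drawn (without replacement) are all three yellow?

With the first ball removed, 6 yellow remain out of 18.
P = 6/18 × 5/17 × 4/16 = 120/4896 = 5/204.

5/204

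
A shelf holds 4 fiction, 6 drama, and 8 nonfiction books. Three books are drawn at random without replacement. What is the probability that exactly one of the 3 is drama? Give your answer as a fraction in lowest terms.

One ordering (drama drawn first) has probability 6/18 × 12/17 × 11/16 = 792/4896 = 11/68.
There are C(3,1) = 3 such orderings, each equally likely, so P = 3 × 11/68 = 33/68.

33/68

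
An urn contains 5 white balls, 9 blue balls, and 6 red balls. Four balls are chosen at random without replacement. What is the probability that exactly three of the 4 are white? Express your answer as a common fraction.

10/323

One ordering (white drawn first) has probability 5/20 × 4/19 × 3/18 × 15/17 = 900/116280 = 5/646.
There are C(4,3) = 4 such orderings, each equally likely, so P = 4 × 5/646 = 10/323.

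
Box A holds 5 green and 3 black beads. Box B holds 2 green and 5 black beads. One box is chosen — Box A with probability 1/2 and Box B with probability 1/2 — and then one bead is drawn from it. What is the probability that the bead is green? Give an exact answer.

From Box A: P(green) = 5/8.
From Box B: P(green) = 2/7.
Total probability = (1/2)(5/8) + (1/2)(2/7) = 51/112.

51/112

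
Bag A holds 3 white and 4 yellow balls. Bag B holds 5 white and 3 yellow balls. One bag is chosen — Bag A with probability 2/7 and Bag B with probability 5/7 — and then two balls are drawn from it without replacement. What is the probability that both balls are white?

From Bag A: P(both white) = (3/7)(2/6) = 1/7.
From Bag B: P(both white) = (5/8)(4/7) = 5/14.
Total probability = (2/7)(1/7) + (5/7)(5/14) = 29/98.

29/98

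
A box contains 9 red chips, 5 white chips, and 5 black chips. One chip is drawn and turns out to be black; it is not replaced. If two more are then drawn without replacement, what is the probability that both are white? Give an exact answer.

10/153

After the first draw, 5 of the remaining 18 chips are white.
P = 5/18 × 4/17 = 20/306 = 10/153.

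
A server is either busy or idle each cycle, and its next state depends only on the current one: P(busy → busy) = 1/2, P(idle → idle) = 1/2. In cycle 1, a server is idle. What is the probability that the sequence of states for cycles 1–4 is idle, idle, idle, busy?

Cycle 1 is given. For each transition, use the conditional probability from the current state:
P(idle | idle) = 1/2; P(idle | idle) = 1/2; P(busy | idle) = 1/2.
P = 1/2 × 1/2 × 1/2 = 1/8.

1/8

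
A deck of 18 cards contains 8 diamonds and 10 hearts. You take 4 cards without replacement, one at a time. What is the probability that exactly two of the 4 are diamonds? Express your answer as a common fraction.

7/17

One ordering (diamonds drawn first) has probability 8/18 × 7/17 × 10/16 × 9/15 = 5040/73440 = 7/102.
There are C(4,2) = 6 such orderings, each equally likely, so P = 6 × 7/102 = 7/17.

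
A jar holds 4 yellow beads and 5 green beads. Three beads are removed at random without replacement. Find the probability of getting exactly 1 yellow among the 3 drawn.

One ordering (yellow drawn first) has probability 4/9 × 5/8 × 4/7 = 80/504 = 10/63.
There are C(3,1) = 3 such orderings, each equally likely, so P = 3 × 10/63 = 10/21.

10/21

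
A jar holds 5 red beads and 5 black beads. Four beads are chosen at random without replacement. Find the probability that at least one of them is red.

41/42

P(no red) = 5/10 × 4/9 × 3/8 × 2/7 = 120/5040 = 1/42.
P(at least one) = 1 − 1/42 = 41/42.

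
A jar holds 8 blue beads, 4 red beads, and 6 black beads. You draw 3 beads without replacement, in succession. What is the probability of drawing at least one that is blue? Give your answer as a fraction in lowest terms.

P(no blue) = 10/18 × 9/17 × 8/16 = 720/4896 = 5/34.
P(at least one) = 1 − 5/34 = 29/34.

29/34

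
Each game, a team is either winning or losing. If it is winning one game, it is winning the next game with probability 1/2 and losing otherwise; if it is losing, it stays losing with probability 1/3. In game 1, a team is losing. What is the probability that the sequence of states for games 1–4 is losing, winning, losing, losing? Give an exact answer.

1/9

Game 1 is given. For each transition, use the conditional probability from the current state:
P(winning | losing) = 2/3; P(losing | winning) = 1/2; P(losing | losing) = 1/3.
P = 2/3 × 1/2 × 1/3 = 2/18 = 1/9.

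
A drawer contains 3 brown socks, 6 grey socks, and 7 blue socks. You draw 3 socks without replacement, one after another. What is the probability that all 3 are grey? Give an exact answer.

1/28

P(every draw is grey) = 6/16 × 5/15 × 4/14 = 120/3360 = 1/28.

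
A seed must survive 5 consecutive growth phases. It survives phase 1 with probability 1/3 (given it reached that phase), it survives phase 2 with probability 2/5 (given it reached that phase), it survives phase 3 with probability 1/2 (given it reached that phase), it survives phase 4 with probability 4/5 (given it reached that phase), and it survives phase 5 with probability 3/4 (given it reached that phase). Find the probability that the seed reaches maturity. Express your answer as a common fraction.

1/25

The events are sequential, so multiply the conditional probabilities:
P = 1/3 × 2/5 × 1/2 × 4/5 × 3/4 = 24/600 = 1/25.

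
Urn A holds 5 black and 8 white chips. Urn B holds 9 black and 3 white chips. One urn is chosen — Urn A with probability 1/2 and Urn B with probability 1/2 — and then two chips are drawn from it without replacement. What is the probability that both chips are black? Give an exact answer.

From Urn A: P(both black) = (5/13)(4/12) = 5/39.
From Urn B: P(both black) = (9/12)(8/11) = 6/11.
Total probability = (1/2)(5/39) + (1/2)(6/11) = 289/858.

289/858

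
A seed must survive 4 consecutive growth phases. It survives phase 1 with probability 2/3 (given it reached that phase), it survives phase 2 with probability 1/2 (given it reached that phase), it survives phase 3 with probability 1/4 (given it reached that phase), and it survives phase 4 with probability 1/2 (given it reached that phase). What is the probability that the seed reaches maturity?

1/24

Multiplying along the chain,
P = 2/3 × 1/2 × 1/4 × 1/2 = 2/48 = 1/24.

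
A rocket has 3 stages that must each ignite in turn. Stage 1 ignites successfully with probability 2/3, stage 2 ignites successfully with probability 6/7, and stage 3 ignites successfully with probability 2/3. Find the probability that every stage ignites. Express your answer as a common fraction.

8/21

Multiplying along the chain,
P = 2/3 × 6/7 × 2/3 = 24/63 = 8/21.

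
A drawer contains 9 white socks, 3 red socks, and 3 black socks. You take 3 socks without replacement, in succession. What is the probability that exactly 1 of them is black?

One ordering (black drawn first) has probability 3/15 × 12/14 × 11/13 = 396/2730 = 66/455.
There are C(3,1) = 3 such orderings, each equally likely, so P = 3 × 66/455 = 198/455.

198/455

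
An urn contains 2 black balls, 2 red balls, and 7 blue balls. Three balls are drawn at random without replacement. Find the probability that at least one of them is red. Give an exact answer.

P(no red) = 9/11 × 8/10 × 7/9 = 504/990 = 28/55.
P(at least one) = 1 − 28/55 = 27/55.

27/55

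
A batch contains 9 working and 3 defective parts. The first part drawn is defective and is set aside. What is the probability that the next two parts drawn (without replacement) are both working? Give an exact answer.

36/55

With the first part removed, 9 working remain out of 11.
P = 9/11 × 8/10 = 72/110 = 36/55.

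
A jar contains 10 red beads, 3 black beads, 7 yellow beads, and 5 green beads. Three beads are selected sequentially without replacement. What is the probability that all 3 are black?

P(every draw is black) = 3/25 × 2/24 × 1/23 = 6/13800 = 1/2300.

1/2300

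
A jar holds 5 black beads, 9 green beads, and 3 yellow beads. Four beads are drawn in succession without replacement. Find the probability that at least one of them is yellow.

197/340

P(no yellow) = 14/17 × 13/16 × 12/15 × 11/14 = 24024/57120 = 143/340.
P(at least one) = 1 − 143/340 = 197/340.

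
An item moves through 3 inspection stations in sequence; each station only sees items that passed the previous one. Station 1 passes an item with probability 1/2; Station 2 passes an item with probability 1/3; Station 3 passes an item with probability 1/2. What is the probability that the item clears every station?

1/12

The events are sequential, so multiply the conditional probabilities:
P = 1/2 × 1/3 × 1/2 = 1/12.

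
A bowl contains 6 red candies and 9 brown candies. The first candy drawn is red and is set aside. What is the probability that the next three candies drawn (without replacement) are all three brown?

After the first draw, 9 of the remaining 14 candies are brown.
P = 9/14 × 8/13 × 7/12 = 504/2184 = 3/13.

3/13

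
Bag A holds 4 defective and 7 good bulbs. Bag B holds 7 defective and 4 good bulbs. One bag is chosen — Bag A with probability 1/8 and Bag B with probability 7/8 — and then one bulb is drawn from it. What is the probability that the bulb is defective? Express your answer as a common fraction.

53/88

From Bag A: P(defective) = 4/11.
From Bag B: P(defective) = 7/11.
Total probability = (1/8)(4/11) + (7/8)(7/11) = 53/88.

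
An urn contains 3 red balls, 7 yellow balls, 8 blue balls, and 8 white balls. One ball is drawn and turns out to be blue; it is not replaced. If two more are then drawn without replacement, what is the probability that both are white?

With the first ball removed, 8 white remain out of 25.
P = 8/25 × 7/24 = 56/600 = 7/75.

7/75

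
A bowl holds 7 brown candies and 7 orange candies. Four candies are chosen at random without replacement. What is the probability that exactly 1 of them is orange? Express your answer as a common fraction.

One ordering (orange drawn first) has probability 7/14 × 7/13 × 6/12 × 5/11 = 1470/24024 = 35/572.
There are C(4,1) = 4 such orderings, each equally likely, so P = 4 × 35/572 = 35/143.

35/143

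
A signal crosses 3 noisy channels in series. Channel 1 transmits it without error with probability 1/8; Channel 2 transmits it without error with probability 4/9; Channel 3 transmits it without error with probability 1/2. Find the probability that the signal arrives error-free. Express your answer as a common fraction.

Each stage is reached only if all earlier stages succeed, so
P = 1/8 × 4/9 × 1/2 = 4/144 = 1/36.

1/36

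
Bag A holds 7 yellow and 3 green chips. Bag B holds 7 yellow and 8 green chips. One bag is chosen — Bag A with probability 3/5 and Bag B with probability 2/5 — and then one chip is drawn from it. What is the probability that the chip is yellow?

From Bag A: P(yellow) = 7/10.
From Bag B: P(yellow) = 7/15.
Total probability = (3/5)(7/10) + (2/5)(7/15) = 91/150.

91/150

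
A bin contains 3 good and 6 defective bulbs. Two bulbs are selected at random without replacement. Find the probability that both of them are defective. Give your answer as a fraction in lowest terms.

P(all defective) = 6/9 × 5/8 = 30/72 = 5/12.

5/12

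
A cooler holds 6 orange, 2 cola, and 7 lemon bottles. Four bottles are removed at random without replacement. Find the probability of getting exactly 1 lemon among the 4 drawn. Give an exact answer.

56/195

One ordering (lemon drawn first) has probability 7/15 × 8/14 × 7/13 × 6/12 = 2352/32760 = 14/195.
There are C(4,1) = 4 such orderings, each equally likely, so P = 4 × 14/195 = 56/195.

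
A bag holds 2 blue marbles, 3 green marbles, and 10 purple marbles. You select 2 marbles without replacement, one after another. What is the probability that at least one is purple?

P(no purple) = 5/15 × 4/14 = 20/210 = 2/21.
P(at least one) = 1 − 2/21 = 19/21.

19/21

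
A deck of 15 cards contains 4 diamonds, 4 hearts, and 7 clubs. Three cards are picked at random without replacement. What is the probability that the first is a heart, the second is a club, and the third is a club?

Each draw changes the counts, so multiply the conditional probabilities along the sequence:
P = 4/15 × 7/14 × 6/13 = 168/2730 = 4/65.

4/65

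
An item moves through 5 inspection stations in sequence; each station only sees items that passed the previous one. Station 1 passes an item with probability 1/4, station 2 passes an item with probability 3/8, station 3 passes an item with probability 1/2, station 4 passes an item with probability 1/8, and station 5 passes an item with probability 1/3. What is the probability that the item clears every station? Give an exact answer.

The events are sequential, so multiply the conditional probabilities:
P = 1/4 × 3/8 × 1/2 × 1/8 × 1/3 = 3/1536 = 1/512.

1/512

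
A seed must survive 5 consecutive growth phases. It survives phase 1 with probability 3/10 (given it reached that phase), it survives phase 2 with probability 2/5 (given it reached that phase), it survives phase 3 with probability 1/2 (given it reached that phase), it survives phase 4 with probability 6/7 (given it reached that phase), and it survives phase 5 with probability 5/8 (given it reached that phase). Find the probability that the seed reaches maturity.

9/280

Multiplying along the chain,
P = 3/10 × 2/5 × 1/2 × 6/7 × 5/8 = 180/5600 = 9/280.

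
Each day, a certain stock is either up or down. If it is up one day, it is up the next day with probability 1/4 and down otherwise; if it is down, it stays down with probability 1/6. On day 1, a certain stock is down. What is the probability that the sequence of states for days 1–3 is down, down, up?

5/36

Day 1 is given. For each transition, use the conditional probability from the current state:
P(down | down) = 1/6; P(up | down) = 5/6.
P = 1/6 × 5/6 = 5/36.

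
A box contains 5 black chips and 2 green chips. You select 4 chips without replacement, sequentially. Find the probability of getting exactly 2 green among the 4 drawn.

2/7

One ordering (green drawn first) has probability 2/7 × 1/6 × 5/5 × 4/4 = 40/840 = 1/21.
There are C(4,2) = 6 such orderings, each equally likely, so P = 6 × 1/21 = 2/7.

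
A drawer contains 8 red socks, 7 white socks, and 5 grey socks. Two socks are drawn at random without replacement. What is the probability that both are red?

P(all red) = 8/20 × 7/19 = 56/380 = 14/95.

14/95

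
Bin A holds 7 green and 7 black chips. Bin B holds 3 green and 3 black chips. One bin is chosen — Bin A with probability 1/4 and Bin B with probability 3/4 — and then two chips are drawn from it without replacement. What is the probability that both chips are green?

27/130

From Bin A: P(both green) = (7/14)(6/13) = 3/13.
From Bin B: P(both green) = (3/6)(2/5) = 1/5.
Total probability = (1/4)(3/13) + (3/4)(1/5) = 27/130.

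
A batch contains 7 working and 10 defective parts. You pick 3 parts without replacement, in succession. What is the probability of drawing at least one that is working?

14/17

P(no working) = 10/17 × 9/16 × 8/15 = 720/4080 = 3/17.
P(at least one) = 1 − 3/17 = 14/17.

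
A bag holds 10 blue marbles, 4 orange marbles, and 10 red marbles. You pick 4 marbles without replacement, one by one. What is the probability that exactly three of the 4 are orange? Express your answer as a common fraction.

One ordering (orange drawn first) has probability 4/24 × 3/23 × 2/22 × 20/21 = 480/255024 = 10/5313.
There are C(4,3) = 4 such orderings, each equally likely, so P = 4 × 10/5313 = 40/5313.

40/5313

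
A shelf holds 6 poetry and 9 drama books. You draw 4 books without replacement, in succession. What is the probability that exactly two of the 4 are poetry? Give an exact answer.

One ordering (poetry drawn first) has probability 6/15 × 5/14 × 9/13 × 8/12 = 2160/32760 = 6/91.
There are C(4,2) = 6 such orderings, each equally likely, so P = 6 × 6/91 = 36/91.

36/91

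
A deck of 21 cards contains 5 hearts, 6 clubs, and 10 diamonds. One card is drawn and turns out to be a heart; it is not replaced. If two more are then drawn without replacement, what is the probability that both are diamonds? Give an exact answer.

9/38

After the first draw, 10 of the remaining 20 cards are diamonds.
P = 10/20 × 9/19 = 90/380 = 9/38.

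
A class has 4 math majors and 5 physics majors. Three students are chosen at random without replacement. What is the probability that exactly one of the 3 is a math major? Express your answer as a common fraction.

One ordering (a math major drawn first) has probability 4/9 × 5/8 × 4/7 = 80/504 = 10/63.
There are C(3,1) = 3 such orderings, each equally likely, so P = 3 × 10/63 = 10/21.

10/21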